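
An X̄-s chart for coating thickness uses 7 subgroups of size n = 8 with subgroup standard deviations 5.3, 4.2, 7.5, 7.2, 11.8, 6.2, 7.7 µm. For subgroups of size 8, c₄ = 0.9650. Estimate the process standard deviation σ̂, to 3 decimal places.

s̄ = (5.3 + 4.2 + 7.5 + 7.2 + 11.8 + 6.2 + 7.7) / 7 = 7.1286
σ̂ = s̄ / c₄ = 7.1286 / 0.9650 = 7.3871

7.387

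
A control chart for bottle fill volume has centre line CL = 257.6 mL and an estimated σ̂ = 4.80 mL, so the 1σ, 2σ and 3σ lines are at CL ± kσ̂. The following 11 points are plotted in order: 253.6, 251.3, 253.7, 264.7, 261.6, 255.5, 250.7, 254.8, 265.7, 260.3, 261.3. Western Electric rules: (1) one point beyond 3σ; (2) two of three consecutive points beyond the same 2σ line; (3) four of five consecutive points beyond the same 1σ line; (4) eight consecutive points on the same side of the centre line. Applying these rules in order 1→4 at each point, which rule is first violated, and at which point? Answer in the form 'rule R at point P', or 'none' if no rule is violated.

none

Zone of each point (C = within 1σ̂, B = 1σ̂–2σ̂, A = 2σ̂–3σ̂, * = beyond 3σ̂; sign = side of CL): 1:-C, 2:-B, 3:-C, 4:+B, 5:+C, 6:-C, 7:-B, 8:-C, 9:+B, 10:+C, 11:+C
No rule fires across all 11 points.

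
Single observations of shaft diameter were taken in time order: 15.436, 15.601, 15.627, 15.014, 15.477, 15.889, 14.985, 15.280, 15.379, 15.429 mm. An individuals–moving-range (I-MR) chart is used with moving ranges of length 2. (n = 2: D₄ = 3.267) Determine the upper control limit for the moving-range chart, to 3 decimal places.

1.099

Moving ranges: 0.165, 0.026, 0.613, 0.463, 0.412, 0.904, 0.295, 0.099, 0.050; M̄R̄ = 3.0270 / 9 = 0.3363
UCL_MR = D₄·M̄R̄ = 3.267 × 0.3363 = 1.0988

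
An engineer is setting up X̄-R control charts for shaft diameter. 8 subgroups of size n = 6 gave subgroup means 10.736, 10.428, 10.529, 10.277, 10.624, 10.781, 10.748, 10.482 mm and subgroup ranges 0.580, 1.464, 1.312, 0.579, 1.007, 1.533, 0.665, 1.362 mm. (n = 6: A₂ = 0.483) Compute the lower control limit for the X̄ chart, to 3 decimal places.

X̄̄ = (10.736 + 10.428 + 10.529 + 10.277 + 10.624 + 10.781 + 10.748 + 10.482) / 8 = 84.6050 / 8 = 10.5756
R̄ = (0.580 + 1.464 + 1.312 + 0.579 + 1.007 + 1.533 + 0.665 + 1.362) / 8 = 8.5020 / 8 = 1.0628
LCL = X̄̄ − A₂·R̄ = 10.5756 − 0.483 × 1.0628 = 10.0623

10.062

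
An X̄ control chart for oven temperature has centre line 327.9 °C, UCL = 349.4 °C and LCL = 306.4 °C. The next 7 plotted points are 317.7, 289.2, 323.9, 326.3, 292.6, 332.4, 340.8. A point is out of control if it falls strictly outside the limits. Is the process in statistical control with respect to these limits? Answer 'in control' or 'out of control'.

out of control

Compare each point to [306.4, 349.4]: sample 2 = 289.2 < LCL; sample 5 = 292.6 < LCL.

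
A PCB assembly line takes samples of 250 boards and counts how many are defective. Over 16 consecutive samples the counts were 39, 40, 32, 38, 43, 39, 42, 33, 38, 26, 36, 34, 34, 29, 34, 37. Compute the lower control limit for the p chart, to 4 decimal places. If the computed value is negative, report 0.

p̄ = Σdᵢ / (k·n) = 574 / (16 × 250) = 0.14350
LCL = p̄ − 3·√(p̄(1−p̄)/n) = 0.14350 − 3 × 0.02217 = 0.07698

0.0770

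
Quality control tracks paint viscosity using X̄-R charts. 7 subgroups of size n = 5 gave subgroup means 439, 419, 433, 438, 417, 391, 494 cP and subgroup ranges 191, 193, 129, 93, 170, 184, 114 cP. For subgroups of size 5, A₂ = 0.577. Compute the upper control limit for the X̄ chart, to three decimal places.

521.528

X̄̄ = (439 + 419 + 433 + 438 + 417 + 391 + 494) / 7 = 3031.0000 / 7 = 433.0000
R̄ = (191 + 193 + 129 + 93 + 170 + 184 + 114) / 7 = 1074.0000 / 7 = 153.4286
UCL = X̄̄ + A₂·R̄ = 433.0000 + 0.577 × 153.4286 = 521.5283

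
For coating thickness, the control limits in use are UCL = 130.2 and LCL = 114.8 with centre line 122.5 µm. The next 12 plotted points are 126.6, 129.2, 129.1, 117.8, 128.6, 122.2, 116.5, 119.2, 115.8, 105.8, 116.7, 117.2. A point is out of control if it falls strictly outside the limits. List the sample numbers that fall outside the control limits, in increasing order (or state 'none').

Compare each point to [114.8, 130.2]: sample 10 = 105.8 < LCL.

10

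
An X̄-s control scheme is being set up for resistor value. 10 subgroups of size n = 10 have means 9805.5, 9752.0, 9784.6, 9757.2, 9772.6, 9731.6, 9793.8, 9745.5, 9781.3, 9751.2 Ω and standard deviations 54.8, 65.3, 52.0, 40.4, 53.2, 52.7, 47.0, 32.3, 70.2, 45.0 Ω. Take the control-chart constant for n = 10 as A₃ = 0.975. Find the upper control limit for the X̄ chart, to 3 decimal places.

9817.538

X̄̄ = (9805.5 + 9752.0 + 9784.6 + 9757.2 + 9772.6 + 9731.6 + 9793.8 + 9745.5 + 9781.3 + 9751.2) / 10 = 9767.5300
s̄ = (54.8 + 65.3 + 52.0 + 40.4 + 53.2 + 52.7 + 47.0 + 32.3 + 70.2 + 45.0) / 10 = 51.2900
UCL = X̄̄ + A₃·s̄ = 9767.5300 + 0.975 × 51.2900 = 9817.5378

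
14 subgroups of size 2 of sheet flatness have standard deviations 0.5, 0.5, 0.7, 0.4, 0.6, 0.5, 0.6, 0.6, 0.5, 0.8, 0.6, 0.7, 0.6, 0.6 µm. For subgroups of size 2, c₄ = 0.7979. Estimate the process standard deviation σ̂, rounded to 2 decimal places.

0.73

s̄ = (0.5 + 0.5 + 0.7 + 0.4 + 0.6 + 0.5 + 0.6 + 0.6 + 0.5 + 0.8 + 0.6 + 0.7 + 0.6 + 0.6) / 14 = 0.5857
σ̂ = s̄ / c₄ = 0.5857 / 0.7979 = 0.7341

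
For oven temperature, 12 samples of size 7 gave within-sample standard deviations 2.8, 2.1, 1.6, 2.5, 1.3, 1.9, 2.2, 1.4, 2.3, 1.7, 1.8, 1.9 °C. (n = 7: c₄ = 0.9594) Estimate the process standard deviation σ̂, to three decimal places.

2.041

s̄ = (2.8 + 2.1 + 1.6 + 2.5 + 1.3 + 1.9 + 2.2 + 1.4 + 2.3 + 1.7 + 1.8 + 1.9) / 12 = 1.9583
σ̂ = s̄ / c₄ = 1.9583 / 0.9594 = 2.0412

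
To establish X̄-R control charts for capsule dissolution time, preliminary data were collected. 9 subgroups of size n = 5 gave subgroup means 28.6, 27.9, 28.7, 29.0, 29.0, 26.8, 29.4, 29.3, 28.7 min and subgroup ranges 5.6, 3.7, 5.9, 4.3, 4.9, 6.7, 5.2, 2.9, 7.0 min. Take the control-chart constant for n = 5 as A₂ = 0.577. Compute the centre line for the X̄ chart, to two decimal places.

X̄̄ = (28.6 + 27.9 + 28.7 + 29.0 + 29.0 + 26.8 + 29.4 + 29.3 + 28.7) / 9 = 257.4000 / 9 = 28.6000
CL = X̄̄ = 28.6000

28.60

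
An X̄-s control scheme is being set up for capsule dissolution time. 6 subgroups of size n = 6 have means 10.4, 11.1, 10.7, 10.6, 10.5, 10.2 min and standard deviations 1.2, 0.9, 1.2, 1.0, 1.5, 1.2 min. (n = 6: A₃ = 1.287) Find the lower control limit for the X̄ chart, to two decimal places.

X̄̄ = (10.4 + 11.1 + 10.7 + 10.6 + 10.5 + 10.2) / 6 = 10.5833
s̄ = (1.2 + 0.9 + 1.2 + 1.0 + 1.5 + 1.2) / 6 = 1.1667
LCL = X̄̄ − A₃·s̄ = 10.5833 − 1.287 × 1.1667 = 9.0818

9.08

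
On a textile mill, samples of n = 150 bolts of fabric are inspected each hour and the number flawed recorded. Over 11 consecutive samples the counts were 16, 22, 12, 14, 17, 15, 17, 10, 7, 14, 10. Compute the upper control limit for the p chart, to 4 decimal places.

0.1646

p̄ = Σdᵢ / (k·n) = 154 / (11 × 150) = 0.09333
UCL = p̄ + 3·√(p̄(1−p̄)/n) = 0.09333 + 3 × √(0.09333×0.90667/150) = 0.09333 + 3 × 0.02375 = 0.16459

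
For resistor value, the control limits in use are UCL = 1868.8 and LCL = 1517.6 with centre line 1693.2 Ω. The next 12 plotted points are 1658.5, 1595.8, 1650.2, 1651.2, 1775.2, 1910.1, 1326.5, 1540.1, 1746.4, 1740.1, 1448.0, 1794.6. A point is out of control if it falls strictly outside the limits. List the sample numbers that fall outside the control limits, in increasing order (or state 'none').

Compare each point to [1517.6, 1868.8]: sample 6 = 1910.1 > UCL; sample 7 = 1326.5 < LCL; sample 11 = 1448.0 < LCL.

6, 7, 11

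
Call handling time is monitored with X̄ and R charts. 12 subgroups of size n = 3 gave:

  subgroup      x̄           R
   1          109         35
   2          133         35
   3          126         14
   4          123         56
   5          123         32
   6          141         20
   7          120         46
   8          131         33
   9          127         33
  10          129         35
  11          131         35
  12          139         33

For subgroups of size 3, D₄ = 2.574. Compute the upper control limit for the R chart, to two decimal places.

87.30

R̄ = (35 + 35 + 14 + 56 + 32 + 20 + 46 + 33 + 33 + 35 + 35 + 33) / 12 = 407.0000 / 12 = 33.9167
UCL_R = D₄·R̄ = 2.574 × 33.9167 = 87.3015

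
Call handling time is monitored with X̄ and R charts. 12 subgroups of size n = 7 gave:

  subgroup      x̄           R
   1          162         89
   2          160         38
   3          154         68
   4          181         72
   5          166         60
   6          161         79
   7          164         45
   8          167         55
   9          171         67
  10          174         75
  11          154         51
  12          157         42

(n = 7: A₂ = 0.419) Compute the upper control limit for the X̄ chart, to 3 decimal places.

190.123

X̄̄ = (162 + 160 + 154 + 181 + 166 + 161 + 164 + 167 + 171 + 174 + 154 + 157) / 12 = 1971.0000 / 12 = 164.2500
R̄ = (89 + 38 + 68 + 72 + 60 + 79 + 45 + 55 + 67 + 75 + 51 + 42) / 12 = 741.0000 / 12 = 61.7500
UCL = X̄̄ + A₂·R̄ = 164.2500 + 0.419 × 61.7500 = 190.1232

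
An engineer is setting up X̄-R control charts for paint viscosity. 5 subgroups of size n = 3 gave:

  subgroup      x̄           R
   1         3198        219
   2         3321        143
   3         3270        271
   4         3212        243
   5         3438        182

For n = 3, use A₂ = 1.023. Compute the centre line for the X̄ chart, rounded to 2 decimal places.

3287.80

X̄̄ = (3198 + 3321 + 3270 + 3212 + 3438) / 5 = 16439.0000 / 5 = 3287.8000
CL = X̄̄ = 3287.8000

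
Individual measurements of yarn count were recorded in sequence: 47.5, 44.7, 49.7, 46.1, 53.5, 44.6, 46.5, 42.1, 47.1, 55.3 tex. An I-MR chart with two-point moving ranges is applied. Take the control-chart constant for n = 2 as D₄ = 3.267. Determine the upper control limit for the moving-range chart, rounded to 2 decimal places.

17.13

Moving ranges: 2.8, 5.0, 3.6, 7.4, 8.9, 1.9, 4.4, 5.0, 8.2; M̄R̄ = 47.2000 / 9 = 5.2444
UCL_MR = D₄·M̄R̄ = 3.267 × 5.2444 = 17.1336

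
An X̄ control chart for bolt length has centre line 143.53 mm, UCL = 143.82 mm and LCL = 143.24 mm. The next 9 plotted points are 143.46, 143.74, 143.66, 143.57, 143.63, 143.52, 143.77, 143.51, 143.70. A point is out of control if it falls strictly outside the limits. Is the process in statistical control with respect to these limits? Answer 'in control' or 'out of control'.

in control

All 9 points lie within [143.24, 143.82].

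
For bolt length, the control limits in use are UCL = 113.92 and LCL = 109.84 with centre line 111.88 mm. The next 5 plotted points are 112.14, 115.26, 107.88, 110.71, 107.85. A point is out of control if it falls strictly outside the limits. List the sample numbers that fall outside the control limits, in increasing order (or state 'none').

Compare each point to [109.84, 113.92]: sample 2 = 115.26 > UCL; sample 3 = 107.88 < LCL; sample 5 = 107.85 < LCL.

2, 3, 5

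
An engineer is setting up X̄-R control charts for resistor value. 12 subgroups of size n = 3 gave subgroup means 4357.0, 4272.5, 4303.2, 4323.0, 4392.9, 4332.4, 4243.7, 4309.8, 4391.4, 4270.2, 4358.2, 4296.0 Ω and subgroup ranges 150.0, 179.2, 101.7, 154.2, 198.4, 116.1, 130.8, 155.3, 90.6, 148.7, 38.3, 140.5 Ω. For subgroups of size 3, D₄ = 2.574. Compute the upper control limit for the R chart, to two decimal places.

344.02

R̄ = (150.0 + 179.2 + 101.7 + 154.2 + 198.4 + 116.1 + 130.8 + 155.3 + 90.6 + 148.7 + 38.3 + 140.5) / 12 = 1603.8000 / 12 = 133.6500
UCL_R = D₄·R̄ = 2.574 × 133.6500 = 344.0151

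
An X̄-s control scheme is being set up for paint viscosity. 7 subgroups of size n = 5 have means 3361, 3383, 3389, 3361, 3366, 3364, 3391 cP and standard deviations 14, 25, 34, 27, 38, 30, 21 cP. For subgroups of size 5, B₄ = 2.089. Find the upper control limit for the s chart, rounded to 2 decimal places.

56.40

s̄ = (14 + 25 + 34 + 27 + 38 + 30 + 21) / 7 = 27.0000
UCL_s = B₄·s̄ = 2.089 × 27.0000 = 56.4030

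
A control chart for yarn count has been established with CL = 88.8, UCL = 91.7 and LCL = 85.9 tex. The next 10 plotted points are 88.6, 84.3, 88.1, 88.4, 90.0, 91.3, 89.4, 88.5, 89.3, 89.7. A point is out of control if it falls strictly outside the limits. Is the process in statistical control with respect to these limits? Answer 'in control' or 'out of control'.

out of control

Compare each point to [85.9, 91.7]: sample 2 = 84.3 < LCL.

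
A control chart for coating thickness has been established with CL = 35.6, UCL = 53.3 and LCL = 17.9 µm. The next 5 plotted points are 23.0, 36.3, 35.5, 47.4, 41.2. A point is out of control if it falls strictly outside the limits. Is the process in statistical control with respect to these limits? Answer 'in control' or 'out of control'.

All 5 points lie within [17.9, 53.3].

in control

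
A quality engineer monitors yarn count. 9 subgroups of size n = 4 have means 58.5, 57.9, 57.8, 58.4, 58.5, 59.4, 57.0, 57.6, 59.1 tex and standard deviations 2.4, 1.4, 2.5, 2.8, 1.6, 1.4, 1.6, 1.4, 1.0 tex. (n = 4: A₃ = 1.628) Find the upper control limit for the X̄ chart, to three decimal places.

61.157

X̄̄ = (58.5 + 57.9 + 57.8 + 58.4 + 58.5 + 59.4 + 57.0 + 57.6 + 59.1) / 9 = 58.2444
s̄ = (2.4 + 1.4 + 2.5 + 2.8 + 1.6 + 1.4 + 1.6 + 1.4 + 1.0) / 9 = 1.7889
UCL = X̄̄ + A₃·s̄ = 58.2444 + 1.628 × 1.7889 = 61.1568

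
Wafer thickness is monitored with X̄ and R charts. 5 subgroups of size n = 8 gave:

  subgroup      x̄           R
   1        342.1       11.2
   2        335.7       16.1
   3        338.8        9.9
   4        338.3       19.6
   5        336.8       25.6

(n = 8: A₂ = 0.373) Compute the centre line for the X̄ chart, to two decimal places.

338.34

X̄̄ = (342.1 + 335.7 + 338.8 + 338.3 + 336.8) / 5 = 1691.7000 / 5 = 338.3400
CL = X̄̄ = 338.3400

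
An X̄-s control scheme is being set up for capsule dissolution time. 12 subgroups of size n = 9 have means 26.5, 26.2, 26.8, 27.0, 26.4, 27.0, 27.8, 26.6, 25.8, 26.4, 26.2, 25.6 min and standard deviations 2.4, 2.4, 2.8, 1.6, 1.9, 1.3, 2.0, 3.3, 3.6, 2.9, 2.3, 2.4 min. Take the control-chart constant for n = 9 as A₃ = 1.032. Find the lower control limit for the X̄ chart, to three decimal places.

X̄̄ = (26.5 + 26.2 + 26.8 + 27.0 + 26.4 + 27.0 + 27.8 + 26.6 + 25.8 + 26.4 + 26.2 + 25.6) / 12 = 26.5250
s̄ = (2.4 + 2.4 + 2.8 + 1.6 + 1.9 + 1.3 + 2.0 + 3.3 + 3.6 + 2.9 + 2.3 + 2.4) / 12 = 2.4083
LCL = X̄̄ − A₃·s̄ = 26.5250 − 1.032 × 2.4083 = 24.0396

24.040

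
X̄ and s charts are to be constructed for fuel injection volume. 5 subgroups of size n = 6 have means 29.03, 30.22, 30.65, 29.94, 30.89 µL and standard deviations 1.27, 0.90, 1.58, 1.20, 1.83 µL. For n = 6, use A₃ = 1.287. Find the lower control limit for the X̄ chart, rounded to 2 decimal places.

28.40

X̄̄ = (29.03 + 30.22 + 30.65 + 29.94 + 30.89) / 5 = 30.1460
s̄ = (1.27 + 0.90 + 1.58 + 1.20 + 1.83) / 5 = 1.3560
LCL = X̄̄ − A₃·s̄ = 30.1460 − 1.287 × 1.3560 = 28.4008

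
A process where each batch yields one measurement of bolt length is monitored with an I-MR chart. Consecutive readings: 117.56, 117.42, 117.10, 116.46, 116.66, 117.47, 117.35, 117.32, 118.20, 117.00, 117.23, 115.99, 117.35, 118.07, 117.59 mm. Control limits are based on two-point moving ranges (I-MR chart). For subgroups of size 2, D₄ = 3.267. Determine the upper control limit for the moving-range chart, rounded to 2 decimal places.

1.95

Moving ranges: 0.14, 0.32, 0.64, 0.20, 0.81, 0.12, 0.03, 0.88, 1.20, 0.23, 1.24, 1.36, 0.72, 0.48; M̄R̄ = 8.3700 / 14 = 0.5979
UCL_MR = D₄·M̄R̄ = 3.267 × 0.5979 = 1.9532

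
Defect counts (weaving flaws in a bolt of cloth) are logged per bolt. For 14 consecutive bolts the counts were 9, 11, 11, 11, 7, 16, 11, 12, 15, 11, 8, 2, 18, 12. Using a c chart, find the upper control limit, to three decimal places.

c̄ = (9 + 11 + 11 + 11 + 7 + 16 + 11 + 12 + 15 + 11 + 8 + 2 + 18 + 12) / 14 = 154 / 14 = 11.0000
UCL = c̄ + 3√c̄ = 11.0000 + 3 × √11.0000 = 11.0000 + 3 × 3.3166 = 20.9499

20.950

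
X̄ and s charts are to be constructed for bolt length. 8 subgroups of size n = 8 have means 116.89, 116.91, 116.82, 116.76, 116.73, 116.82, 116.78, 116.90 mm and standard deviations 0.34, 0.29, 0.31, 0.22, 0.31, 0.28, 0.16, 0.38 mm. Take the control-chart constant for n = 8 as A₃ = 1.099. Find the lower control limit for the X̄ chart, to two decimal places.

116.51

X̄̄ = (116.89 + 116.91 + 116.82 + 116.76 + 116.73 + 116.82 + 116.78 + 116.90) / 8 = 116.8263
s̄ = (0.34 + 0.29 + 0.31 + 0.22 + 0.31 + 0.28 + 0.16 + 0.38) / 8 = 0.2863
LCL = X̄̄ − A₃·s̄ = 116.8263 − 1.099 × 0.2863 = 116.5117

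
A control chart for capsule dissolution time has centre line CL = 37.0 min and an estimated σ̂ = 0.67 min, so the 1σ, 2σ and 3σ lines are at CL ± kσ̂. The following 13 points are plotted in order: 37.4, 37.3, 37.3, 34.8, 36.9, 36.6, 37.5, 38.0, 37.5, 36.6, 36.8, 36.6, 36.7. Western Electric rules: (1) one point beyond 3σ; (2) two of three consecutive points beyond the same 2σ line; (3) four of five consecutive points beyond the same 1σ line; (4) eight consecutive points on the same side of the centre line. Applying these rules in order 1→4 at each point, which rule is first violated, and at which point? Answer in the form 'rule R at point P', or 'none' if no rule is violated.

rule 1 at point 4

Zone of each point (C = within 1σ̂, B = 1σ̂–2σ̂, A = 2σ̂–3σ̂, * = beyond 3σ̂; sign = side of CL): 1:+C, 2:+C, 3:+C, 4:-*, 5:-C, 6:-C, 7:+C, 8:+B, 9:+C, 10:-C, 11:-C, 12:-C, 13:-C
Rule 1 (one point beyond the 3σ limits) is satisfied at point 4.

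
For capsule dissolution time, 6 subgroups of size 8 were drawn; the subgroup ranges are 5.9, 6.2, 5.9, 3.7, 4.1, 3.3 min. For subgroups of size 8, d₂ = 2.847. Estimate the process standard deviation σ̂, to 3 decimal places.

R̄ = (5.9 + 6.2 + 5.9 + 3.7 + 4.1 + 3.3) / 6 = 4.8500
σ̂ = R̄ / d₂ = 4.8500 / 2.847 = 1.7035

1.704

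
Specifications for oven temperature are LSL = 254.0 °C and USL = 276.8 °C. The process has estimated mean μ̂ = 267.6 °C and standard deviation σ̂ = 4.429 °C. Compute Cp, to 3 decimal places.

0.858

Cp = (USL − LSL) / (6σ̂) = (276.8 − 254.0) / (6 × 4.429) = 22.8000 / 26.5740 = 0.8580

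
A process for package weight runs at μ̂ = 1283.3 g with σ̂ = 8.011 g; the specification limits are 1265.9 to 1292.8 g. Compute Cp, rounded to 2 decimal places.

0.56

Cp = (USL − LSL) / (6σ̂) = (1292.8 − 1265.9) / (6 × 8.011) = 26.9000 / 48.0660 = 0.5596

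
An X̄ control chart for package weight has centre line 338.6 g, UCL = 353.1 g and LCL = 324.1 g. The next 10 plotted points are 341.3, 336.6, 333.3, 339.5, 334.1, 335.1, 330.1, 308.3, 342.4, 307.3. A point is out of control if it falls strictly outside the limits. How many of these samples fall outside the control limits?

2

Compare each point to [324.1, 353.1]: sample 8 = 308.3 < LCL; sample 10 = 307.3 < LCL.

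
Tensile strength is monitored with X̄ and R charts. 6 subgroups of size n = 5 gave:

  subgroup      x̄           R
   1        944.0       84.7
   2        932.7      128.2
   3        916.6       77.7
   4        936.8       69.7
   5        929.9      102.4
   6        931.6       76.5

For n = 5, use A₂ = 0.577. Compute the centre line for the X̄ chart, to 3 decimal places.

931.933

X̄̄ = (944.0 + 932.7 + 916.6 + 936.8 + 929.9 + 931.6) / 6 = 5591.6000 / 6 = 931.9333
CL = X̄̄ = 931.9333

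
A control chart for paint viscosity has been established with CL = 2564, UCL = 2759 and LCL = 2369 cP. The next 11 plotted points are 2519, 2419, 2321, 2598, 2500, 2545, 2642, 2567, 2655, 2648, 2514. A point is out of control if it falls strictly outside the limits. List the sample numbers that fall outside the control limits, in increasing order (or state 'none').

Compare each point to [2369, 2759]: sample 3 = 2321 < LCL.

3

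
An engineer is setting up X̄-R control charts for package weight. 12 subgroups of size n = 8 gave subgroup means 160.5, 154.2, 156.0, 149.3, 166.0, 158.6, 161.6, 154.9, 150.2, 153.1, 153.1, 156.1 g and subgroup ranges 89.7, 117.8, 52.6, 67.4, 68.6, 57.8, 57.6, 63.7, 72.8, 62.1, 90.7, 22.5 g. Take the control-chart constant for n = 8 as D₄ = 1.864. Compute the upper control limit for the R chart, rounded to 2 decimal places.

R̄ = (89.7 + 117.8 + 52.6 + 67.4 + 68.6 + 57.8 + 57.6 + 63.7 + 72.8 + 62.1 + 90.7 + 22.5) / 12 = 823.3000 / 12 = 68.6083
UCL_R = D₄·R̄ = 1.864 × 68.6083 = 127.8859

127.89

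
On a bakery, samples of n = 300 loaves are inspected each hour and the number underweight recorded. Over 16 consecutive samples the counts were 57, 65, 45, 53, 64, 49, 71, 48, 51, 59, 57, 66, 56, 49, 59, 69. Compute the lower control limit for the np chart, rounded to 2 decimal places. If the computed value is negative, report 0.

36.94

p̄ = Σdᵢ / (k·n) = 918 / (16 × 300) = 0.19125
LCL = np̄ − 3·√(np̄(1−p̄)) = 57.3750 − 3 × 6.8119 = 36.9393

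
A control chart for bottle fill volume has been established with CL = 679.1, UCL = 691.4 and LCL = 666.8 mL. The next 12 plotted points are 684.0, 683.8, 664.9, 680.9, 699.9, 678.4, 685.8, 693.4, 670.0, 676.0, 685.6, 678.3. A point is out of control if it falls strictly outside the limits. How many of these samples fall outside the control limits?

3

Compare each point to [666.8, 691.4]: sample 3 = 664.9 < LCL; sample 5 = 699.9 > UCL; sample 8 = 693.4 > UCL.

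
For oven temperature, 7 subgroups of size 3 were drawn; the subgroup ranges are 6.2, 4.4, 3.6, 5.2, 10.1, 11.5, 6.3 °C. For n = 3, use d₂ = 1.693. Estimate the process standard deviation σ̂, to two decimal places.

R̄ = (6.2 + 4.4 + 3.6 + 5.2 + 10.1 + 11.5 + 6.3) / 7 = 6.7571
σ̂ = R̄ / d₂ = 6.7571 / 1.693 = 3.9912

3.99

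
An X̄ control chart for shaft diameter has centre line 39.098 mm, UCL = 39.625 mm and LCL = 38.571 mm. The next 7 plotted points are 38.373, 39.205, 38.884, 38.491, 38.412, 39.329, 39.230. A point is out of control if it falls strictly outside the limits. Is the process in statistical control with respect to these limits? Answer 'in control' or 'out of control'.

Compare each point to [38.571, 39.625]: sample 1 = 38.373 < LCL; sample 4 = 38.491 < LCL; sample 5 = 38.412 < LCL.

out of control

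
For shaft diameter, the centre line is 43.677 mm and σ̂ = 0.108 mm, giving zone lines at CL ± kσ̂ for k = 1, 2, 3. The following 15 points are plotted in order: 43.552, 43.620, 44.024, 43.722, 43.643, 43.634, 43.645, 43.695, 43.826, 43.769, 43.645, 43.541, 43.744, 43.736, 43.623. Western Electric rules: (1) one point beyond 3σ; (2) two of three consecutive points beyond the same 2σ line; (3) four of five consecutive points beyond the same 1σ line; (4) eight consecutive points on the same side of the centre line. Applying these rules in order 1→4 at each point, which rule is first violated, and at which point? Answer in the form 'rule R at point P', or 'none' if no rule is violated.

rule 1 at point 3

Zone of each point (C = within 1σ̂, B = 1σ̂–2σ̂, A = 2σ̂–3σ̂, * = beyond 3σ̂; sign = side of CL): 1:-B, 2:-C, 3:+*, 4:+C, 5:-C, 6:-C, 7:-C, 8:+C, 9:+B, 10:+C, 11:-C, 12:-B, 13:+C, 14:+C, 15:-C
Rule 1 (one point beyond the 3σ limits) is satisfied at point 3.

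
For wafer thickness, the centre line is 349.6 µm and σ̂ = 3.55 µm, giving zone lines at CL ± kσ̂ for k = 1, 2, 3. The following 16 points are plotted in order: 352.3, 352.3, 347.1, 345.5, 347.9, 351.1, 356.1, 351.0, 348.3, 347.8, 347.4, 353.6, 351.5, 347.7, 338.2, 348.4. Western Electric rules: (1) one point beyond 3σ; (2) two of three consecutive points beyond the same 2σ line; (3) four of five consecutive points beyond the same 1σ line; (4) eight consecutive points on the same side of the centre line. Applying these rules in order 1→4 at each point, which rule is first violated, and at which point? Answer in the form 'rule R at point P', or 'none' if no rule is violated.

Zone of each point (C = within 1σ̂, B = 1σ̂–2σ̂, A = 2σ̂–3σ̂, * = beyond 3σ̂; sign = side of CL): 1:+C, 2:+C, 3:-C, 4:-B, 5:-C, 6:+C, 7:+B, 8:+C, 9:-C, 10:-C, 11:-C, 12:+B, 13:+C, 14:-C, 15:-*, 16:-C
Rule 1 (one point beyond the 3σ limits) is satisfied at point 15.

rule 1 at point 15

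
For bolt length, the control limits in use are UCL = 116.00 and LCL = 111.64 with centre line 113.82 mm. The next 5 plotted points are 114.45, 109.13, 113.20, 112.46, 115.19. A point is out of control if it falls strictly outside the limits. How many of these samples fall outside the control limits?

Compare each point to [111.64, 116.00]: sample 2 = 109.13 < LCL.

1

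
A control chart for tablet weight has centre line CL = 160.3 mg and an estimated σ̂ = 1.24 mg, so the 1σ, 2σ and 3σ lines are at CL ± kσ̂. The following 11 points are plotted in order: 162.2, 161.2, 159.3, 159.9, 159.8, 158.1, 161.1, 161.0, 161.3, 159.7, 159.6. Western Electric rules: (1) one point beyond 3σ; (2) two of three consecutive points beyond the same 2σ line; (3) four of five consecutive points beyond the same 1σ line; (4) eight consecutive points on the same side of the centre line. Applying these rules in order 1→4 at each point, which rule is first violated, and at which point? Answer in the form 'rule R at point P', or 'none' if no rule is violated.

none

Zone of each point (C = within 1σ̂, B = 1σ̂–2σ̂, A = 2σ̂–3σ̂, * = beyond 3σ̂; sign = side of CL): 1:+B, 2:+C, 3:-C, 4:-C, 5:-C, 6:-B, 7:+C, 8:+C, 9:+C, 10:-C, 11:-C
No rule fires across all 11 points.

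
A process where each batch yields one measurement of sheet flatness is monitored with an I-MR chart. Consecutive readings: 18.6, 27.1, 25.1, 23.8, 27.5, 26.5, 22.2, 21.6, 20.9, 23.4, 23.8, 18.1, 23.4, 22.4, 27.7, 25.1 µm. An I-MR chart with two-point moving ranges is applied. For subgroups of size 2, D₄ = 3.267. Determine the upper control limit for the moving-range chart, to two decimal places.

Moving ranges: 8.5, 2.0, 1.3, 3.7, 1.0, 4.3, 0.6, 0.7, 2.5, 0.4, 5.7, 5.3, 1.0, 5.3, 2.6; M̄R̄ = 44.9000 / 15 = 2.9933
UCL_MR = D₄·M̄R̄ = 3.267 × 2.9933 = 9.7792

9.78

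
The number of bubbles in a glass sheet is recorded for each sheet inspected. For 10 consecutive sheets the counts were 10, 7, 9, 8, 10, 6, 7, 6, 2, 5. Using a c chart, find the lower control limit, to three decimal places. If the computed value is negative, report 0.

0.000

c̄ = (10 + 7 + 9 + 8 + 10 + 6 + 7 + 6 + 2 + 5) / 10 = 70 / 10 = 7.0000
LCL = c̄ − 3√c̄ = 7.0000 − 3 × 2.6458 = -0.9373 → 0 (cannot be negative)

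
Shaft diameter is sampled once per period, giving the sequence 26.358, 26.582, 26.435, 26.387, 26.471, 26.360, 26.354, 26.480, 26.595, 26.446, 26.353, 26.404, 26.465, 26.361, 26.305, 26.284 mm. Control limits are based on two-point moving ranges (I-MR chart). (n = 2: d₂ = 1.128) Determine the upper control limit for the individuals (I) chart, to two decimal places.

26.66

X̄ = (26.358 + 26.582 + 26.435 + 26.387 + 26.471 + 26.360 + 26.354 + 26.480 + 26.595 + 26.446 + 26.353 + 26.404 + 26.465 + 26.361 + 26.305 + 26.284) / 16 = 26.4150
Moving ranges: 0.224, 0.147, 0.048, 0.084, 0.111, 0.006, 0.126, 0.115, 0.149, 0.093, 0.051, 0.061, 0.104, 0.056, 0.021; M̄R̄ = 1.3960 / 15 = 0.0931
UCL = X̄ + 3·M̄R̄/d₂ = 26.4150 + 3 × 0.0931 / 1.128 = 26.6625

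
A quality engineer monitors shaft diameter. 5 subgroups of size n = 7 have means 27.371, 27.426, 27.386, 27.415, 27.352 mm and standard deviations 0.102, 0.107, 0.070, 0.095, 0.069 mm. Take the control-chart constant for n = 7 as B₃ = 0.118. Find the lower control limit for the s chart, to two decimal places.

s̄ = (0.102 + 0.107 + 0.070 + 0.095 + 0.069) / 5 = 0.0886
LCL_s = B₃·s̄ = 0.118 × 0.0886 = 0.0105

0.01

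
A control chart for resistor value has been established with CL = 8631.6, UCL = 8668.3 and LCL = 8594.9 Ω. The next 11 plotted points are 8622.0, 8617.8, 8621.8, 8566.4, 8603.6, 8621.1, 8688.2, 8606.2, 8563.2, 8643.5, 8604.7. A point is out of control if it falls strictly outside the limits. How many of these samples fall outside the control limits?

Compare each point to [8594.9, 8668.3]: sample 4 = 8566.4 < LCL; sample 7 = 8688.2 > UCL; sample 9 = 8563.2 < LCL.

3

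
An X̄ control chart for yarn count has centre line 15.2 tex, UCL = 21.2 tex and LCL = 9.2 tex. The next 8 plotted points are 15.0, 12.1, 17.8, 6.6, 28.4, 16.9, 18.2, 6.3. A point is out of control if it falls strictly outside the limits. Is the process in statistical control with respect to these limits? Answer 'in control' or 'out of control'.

Compare each point to [9.2, 21.2]: sample 4 = 6.6 < LCL; sample 5 = 28.4 > UCL; sample 8 = 6.3 < LCL.

out of control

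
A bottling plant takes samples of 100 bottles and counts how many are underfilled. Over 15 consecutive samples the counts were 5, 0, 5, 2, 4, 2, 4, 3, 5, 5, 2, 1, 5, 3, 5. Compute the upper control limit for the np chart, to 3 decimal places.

8.837

p̄ = Σdᵢ / (k·n) = 51 / (15 × 100) = 0.03400
UCL = np̄ + 3·√(np̄(1−p̄)) = 3.4000 + 3 × √(3.4000×0.96600) = 3.4000 + 3 × 1.8123 = 8.8369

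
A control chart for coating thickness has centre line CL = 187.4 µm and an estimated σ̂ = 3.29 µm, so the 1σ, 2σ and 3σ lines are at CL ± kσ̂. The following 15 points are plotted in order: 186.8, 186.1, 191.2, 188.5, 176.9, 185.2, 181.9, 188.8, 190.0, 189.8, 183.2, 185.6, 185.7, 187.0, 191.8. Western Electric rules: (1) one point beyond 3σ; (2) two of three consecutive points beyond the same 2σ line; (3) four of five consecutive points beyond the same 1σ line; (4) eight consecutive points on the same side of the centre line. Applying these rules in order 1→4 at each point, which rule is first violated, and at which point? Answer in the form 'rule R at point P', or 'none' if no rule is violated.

Zone of each point (C = within 1σ̂, B = 1σ̂–2σ̂, A = 2σ̂–3σ̂, * = beyond 3σ̂; sign = side of CL): 1:-C, 2:-C, 3:+B, 4:+C, 5:-*, 6:-C, 7:-B, 8:+C, 9:+C, 10:+C, 11:-B, 12:-C, 13:-C, 14:-C, 15:+B
Rule 1 (one point beyond the 3σ limits) is satisfied at point 5.

rule 1 at point 5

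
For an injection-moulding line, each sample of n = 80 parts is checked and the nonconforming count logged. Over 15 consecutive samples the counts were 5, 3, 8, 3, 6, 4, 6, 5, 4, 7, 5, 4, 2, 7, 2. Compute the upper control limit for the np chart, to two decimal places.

11.06

p̄ = Σdᵢ / (k·n) = 71 / (15 × 80) = 0.05917
UCL = np̄ + 3·√(np̄(1−p̄)) = 4.7333 + 3 × √(4.7333×0.94083) = 4.7333 + 3 × 2.1103 = 11.0642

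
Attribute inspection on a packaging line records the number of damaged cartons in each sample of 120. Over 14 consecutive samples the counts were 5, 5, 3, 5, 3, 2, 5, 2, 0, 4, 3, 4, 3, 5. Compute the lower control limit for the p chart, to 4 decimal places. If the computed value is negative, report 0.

0.0000

p̄ = Σdᵢ / (k·n) = 49 / (14 × 120) = 0.02917
LCL = p̄ − 3·√(p̄(1−p̄)/n) = 0.02917 − 3 × 0.01536 = -0.01692 → 0 (negative, so LCL = 0)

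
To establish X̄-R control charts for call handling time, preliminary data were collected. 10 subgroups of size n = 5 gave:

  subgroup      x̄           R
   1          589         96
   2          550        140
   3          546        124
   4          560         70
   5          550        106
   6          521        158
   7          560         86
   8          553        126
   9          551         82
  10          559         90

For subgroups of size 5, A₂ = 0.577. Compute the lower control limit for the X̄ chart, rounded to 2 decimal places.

X̄̄ = (589 + 550 + 546 + 560 + 550 + 521 + 560 + 553 + 551 + 559) / 10 = 5539.0000 / 10 = 553.9000
R̄ = (96 + 140 + 124 + 70 + 106 + 158 + 86 + 126 + 82 + 90) / 10 = 1078.0000 / 10 = 107.8000
LCL = X̄̄ − A₂·R̄ = 553.9000 − 0.577 × 107.8000 = 491.6994

491.70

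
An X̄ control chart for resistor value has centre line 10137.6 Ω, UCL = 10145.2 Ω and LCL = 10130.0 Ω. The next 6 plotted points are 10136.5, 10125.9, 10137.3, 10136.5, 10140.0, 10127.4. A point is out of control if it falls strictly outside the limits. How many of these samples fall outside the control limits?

2

Compare each point to [10130.0, 10145.2]: sample 2 = 10125.9 < LCL; sample 6 = 10127.4 < LCL.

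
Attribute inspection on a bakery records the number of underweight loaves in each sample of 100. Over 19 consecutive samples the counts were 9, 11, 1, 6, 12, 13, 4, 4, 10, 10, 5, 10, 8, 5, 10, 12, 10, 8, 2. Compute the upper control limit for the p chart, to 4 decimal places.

0.1598

p̄ = Σdᵢ / (k·n) = 150 / (19 × 100) = 0.07895
UCL = p̄ + 3·√(p̄(1−p̄)/n) = 0.07895 + 3 × √(0.07895×0.92105/100) = 0.07895 + 3 × 0.02697 = 0.15984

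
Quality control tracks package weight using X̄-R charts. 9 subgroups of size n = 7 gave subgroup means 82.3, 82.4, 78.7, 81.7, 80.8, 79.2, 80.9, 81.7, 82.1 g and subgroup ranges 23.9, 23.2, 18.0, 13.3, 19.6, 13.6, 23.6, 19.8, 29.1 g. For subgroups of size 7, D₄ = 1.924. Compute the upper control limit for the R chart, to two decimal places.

R̄ = (23.9 + 23.2 + 18.0 + 13.3 + 19.6 + 13.6 + 23.6 + 19.8 + 29.1) / 9 = 184.1000 / 9 = 20.4556
UCL_R = D₄·R̄ = 1.924 × 20.4556 = 39.3565

39.36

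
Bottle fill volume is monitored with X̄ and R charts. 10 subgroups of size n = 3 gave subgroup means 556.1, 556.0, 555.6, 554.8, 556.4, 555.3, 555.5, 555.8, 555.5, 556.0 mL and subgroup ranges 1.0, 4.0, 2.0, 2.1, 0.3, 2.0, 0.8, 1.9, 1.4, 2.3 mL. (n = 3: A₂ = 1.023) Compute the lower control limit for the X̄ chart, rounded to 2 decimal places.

553.88

X̄̄ = (556.1 + 556.0 + 555.6 + 554.8 + 556.4 + 555.3 + 555.5 + 555.8 + 555.5 + 556.0) / 10 = 5557.0000 / 10 = 555.7000
R̄ = (1.0 + 4.0 + 2.0 + 2.1 + 0.3 + 2.0 + 0.8 + 1.9 + 1.4 + 2.3) / 10 = 17.8000 / 10 = 1.7800
LCL = X̄̄ − A₂·R̄ = 555.7000 − 1.023 × 1.7800 = 553.8791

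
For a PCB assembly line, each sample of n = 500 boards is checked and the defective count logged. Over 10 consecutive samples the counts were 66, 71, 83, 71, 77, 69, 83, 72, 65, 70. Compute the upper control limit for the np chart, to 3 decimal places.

p̄ = Σdᵢ / (k·n) = 727 / (10 × 500) = 0.14540
UCL = np̄ + 3·√(np̄(1−p̄)) = 72.7000 + 3 × √(72.7000×0.85460) = 72.7000 + 3 × 7.8822 = 96.3467

96.347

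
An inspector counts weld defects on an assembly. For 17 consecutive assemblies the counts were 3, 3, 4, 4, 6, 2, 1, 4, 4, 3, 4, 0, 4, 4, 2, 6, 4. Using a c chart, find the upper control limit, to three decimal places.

8.953

c̄ = (3 + 3 + 4 + 4 + 6 + 2 + 1 + 4 + 4 + 3 + 4 + 0 + 4 + 4 + 2 + 6 + 4) / 17 = 58 / 17 = 3.4118
UCL = c̄ + 3√c̄ = 3.4118 + 3 × √3.4118 = 3.4118 + 3 × 1.8471 = 8.9531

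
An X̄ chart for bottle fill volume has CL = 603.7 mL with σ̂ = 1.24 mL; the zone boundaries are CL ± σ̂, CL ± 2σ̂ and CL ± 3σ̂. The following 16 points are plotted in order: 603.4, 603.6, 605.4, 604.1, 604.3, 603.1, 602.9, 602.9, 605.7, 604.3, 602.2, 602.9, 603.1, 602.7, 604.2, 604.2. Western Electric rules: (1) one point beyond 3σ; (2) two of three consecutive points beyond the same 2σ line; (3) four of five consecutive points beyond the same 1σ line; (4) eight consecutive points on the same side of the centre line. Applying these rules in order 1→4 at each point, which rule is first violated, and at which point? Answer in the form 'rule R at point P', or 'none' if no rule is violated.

Zone of each point (C = within 1σ̂, B = 1σ̂–2σ̂, A = 2σ̂–3σ̂, * = beyond 3σ̂; sign = side of CL): 1:-C, 2:-C, 3:+B, 4:+C, 5:+C, 6:-C, 7:-C, 8:-C, 9:+B, 10:+C, 11:-B, 12:-C, 13:-C, 14:-C, 15:+C, 16:+C
No rule fires across all 16 points.

none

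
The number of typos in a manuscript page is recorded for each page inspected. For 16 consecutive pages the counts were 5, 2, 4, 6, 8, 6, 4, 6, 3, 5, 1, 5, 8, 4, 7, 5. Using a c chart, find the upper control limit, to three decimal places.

11.604

c̄ = (5 + 2 + 4 + 6 + 8 + 6 + 4 + 6 + 3 + 5 + 1 + 5 + 8 + 4 + 7 + 5) / 16 = 79 / 16 = 4.9375
UCL = c̄ + 3√c̄ = 4.9375 + 3 × √4.9375 = 4.9375 + 3 × 2.2220 = 11.6036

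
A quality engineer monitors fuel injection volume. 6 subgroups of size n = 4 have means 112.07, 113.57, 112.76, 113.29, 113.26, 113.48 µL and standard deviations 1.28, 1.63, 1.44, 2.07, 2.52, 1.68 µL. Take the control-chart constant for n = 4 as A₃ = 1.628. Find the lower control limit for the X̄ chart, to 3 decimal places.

X̄̄ = (112.07 + 113.57 + 112.76 + 113.29 + 113.26 + 113.48) / 6 = 113.0717
s̄ = (1.28 + 1.63 + 1.44 + 2.07 + 2.52 + 1.68) / 6 = 1.7700
LCL = X̄̄ − A₃·s̄ = 113.0717 − 1.628 × 1.7700 = 110.1901

110.190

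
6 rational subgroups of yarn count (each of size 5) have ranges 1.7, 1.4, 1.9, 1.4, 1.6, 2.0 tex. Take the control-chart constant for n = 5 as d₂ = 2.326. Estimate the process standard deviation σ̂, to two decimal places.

0.72

R̄ = (1.7 + 1.4 + 1.9 + 1.4 + 1.6 + 2.0) / 6 = 1.6667
σ̂ = R̄ / d₂ = 1.6667 / 2.326 = 0.7165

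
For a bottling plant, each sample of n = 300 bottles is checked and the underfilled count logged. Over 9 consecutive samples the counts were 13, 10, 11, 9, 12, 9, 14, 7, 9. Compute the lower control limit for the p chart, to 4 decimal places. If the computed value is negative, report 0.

p̄ = Σdᵢ / (k·n) = 94 / (9 × 300) = 0.03481
LCL = p̄ − 3·√(p̄(1−p̄)/n) = 0.03481 − 3 × 0.01058 = 0.00306

0.0031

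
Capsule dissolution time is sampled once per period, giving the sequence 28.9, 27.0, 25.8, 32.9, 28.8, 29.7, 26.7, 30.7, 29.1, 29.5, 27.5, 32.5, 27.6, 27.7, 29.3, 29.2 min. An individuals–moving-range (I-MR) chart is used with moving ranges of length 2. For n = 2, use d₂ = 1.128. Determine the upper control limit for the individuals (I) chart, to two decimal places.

X̄ = (28.9 + 27.0 + 25.8 + 32.9 + 28.8 + 29.7 + 26.7 + 30.7 + 29.1 + 29.5 + 27.5 + 32.5 + 27.6 + 27.7 + 29.3 + 29.2) / 16 = 28.9312
Moving ranges: 1.9, 1.2, 7.1, 4.1, 0.9, 3.0, 4.0, 1.6, 0.4, 2.0, 5.0, 4.9, 0.1, 1.6, 0.1; M̄R̄ = 37.9000 / 15 = 2.5267
UCL = X̄ + 3·M̄R̄/d₂ = 28.9312 + 3 × 2.5267 / 1.128 = 35.6511

35.65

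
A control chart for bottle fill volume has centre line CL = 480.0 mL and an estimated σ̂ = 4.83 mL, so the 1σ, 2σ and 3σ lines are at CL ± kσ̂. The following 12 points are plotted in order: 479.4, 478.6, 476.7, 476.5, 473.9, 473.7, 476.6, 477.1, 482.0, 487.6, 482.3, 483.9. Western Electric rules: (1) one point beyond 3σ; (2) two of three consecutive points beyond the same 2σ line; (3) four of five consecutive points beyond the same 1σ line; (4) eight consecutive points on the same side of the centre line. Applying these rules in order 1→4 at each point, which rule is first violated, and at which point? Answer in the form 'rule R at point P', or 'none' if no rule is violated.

rule 4 at point 8

Zone of each point (C = within 1σ̂, B = 1σ̂–2σ̂, A = 2σ̂–3σ̂, * = beyond 3σ̂; sign = side of CL): 1:-C, 2:-C, 3:-C, 4:-C, 5:-B, 6:-B, 7:-C, 8:-C, 9:+C, 10:+B, 11:+C, 12:+C
Rule 4 (eight consecutive points on the same side of the centre line) is satisfied at point 8.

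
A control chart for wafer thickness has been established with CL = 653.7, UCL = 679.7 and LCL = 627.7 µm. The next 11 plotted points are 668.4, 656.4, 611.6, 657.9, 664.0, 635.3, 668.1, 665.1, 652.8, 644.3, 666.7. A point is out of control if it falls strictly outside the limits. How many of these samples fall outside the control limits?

Compare each point to [627.7, 679.7]: sample 3 = 611.6 < LCL.

1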